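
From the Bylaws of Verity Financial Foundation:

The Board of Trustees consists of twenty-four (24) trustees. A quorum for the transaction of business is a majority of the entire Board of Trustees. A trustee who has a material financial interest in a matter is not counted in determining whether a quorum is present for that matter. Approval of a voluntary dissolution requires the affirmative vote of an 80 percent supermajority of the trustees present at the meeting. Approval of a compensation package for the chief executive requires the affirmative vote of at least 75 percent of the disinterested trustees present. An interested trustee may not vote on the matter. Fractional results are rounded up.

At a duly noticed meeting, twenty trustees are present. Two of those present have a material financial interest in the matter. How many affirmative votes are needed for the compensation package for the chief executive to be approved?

The compensation package for the chief executive requires three-fourths of the disinterested trustees present (20 − 2 = 18).
3/4 of 18 = 13.50, rounded up to 14.

14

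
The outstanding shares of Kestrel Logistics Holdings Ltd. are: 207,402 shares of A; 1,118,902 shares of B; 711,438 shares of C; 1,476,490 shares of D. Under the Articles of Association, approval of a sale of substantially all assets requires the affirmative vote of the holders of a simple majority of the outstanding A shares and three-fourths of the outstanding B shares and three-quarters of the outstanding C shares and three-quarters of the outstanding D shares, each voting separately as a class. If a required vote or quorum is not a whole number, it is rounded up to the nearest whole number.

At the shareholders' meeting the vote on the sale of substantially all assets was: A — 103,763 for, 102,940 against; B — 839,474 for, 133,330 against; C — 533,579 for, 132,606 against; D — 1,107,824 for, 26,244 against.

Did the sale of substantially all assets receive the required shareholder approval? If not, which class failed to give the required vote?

A: a majority of 207402 is 103702; 103,702 required, 103,763 in favor — approved.
B: 3/4 of 1118902 = 839176.50, rounded up to 839177; 839,177 required, 839,474 in favor — approved.
C: 3/4 of 711438 = 533578.50, rounded up to 533579; 533,579 required, 533,579 in favor — approved.
D: 3/4 of 1476490 = 1107367.50, rounded up to 1107368; 1,107,368 required, 1,107,824 in favor — approved.

Approved — every class gave the required vote.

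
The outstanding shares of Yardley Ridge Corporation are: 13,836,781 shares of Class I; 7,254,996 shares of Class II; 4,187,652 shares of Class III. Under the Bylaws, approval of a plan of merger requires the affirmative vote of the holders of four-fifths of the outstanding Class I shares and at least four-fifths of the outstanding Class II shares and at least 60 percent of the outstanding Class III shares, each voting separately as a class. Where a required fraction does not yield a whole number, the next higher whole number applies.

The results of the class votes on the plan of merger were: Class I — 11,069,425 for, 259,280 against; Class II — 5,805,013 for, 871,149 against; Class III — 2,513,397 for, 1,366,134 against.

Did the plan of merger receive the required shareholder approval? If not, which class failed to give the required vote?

Approved — every class gave the required vote.

Class I: 4/5 of 13836781 = 11069424.80, rounded up to 11069425; 11,069,425 required, 11,069,425 in favor — approved.
Class II: 4/5 of 7254996 = 5803996.80, rounded up to 5803997; 5,803,997 required, 5,805,013 in favor — approved.
Class III: 3/5 of 4187652 = 2512591.20, rounded up to 2512592; 2,512,592 required, 2,513,397 in favor — approved.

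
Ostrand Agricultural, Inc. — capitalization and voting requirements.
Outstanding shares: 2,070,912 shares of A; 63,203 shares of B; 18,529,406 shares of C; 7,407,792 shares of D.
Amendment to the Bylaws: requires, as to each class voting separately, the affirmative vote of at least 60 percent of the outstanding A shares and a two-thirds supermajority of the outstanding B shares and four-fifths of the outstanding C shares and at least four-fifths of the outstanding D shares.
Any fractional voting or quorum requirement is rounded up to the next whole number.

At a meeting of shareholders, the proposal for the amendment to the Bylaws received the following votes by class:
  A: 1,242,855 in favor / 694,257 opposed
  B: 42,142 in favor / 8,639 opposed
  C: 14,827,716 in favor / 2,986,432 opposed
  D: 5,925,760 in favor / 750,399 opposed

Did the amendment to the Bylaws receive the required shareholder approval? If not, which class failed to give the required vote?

A: 3/5 of 2070912 = 1242547.20, rounded up to 1242548; 1,242,548 required, 1,242,855 in favor — approved.
B: 2/3 of 63203 = 42135.33, rounded up to 42136; 42,136 required, 42,142 in favor — approved.
C: 4/5 of 18529406 = 14823524.80, rounded up to 14823525; 14,823,525 required, 14,827,716 in favor — approved.
D: 4/5 of 7407792 = 5926233.60, rounded up to 5926234; 5,926,234 required, 5,925,760 in favor — not approved.

Not approved — the D shares did not give the required vote.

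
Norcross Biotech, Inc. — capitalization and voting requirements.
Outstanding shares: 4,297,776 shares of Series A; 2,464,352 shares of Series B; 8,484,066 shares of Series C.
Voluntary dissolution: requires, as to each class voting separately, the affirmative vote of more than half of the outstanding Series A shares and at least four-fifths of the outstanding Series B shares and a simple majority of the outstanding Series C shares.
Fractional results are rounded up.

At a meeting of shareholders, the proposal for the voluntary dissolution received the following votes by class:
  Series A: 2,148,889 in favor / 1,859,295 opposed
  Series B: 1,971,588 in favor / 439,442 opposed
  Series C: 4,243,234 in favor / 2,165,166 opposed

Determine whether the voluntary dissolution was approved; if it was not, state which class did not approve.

Approved — every class gave the required vote.

Series A: a majority of 4297776 is 2148889; 2,148,889 required, 2,148,889 in favor — approved.
Series B: 4/5 of 2464352 = 1971481.60, rounded up to 1971482; 1,971,482 required, 1,971,588 in favor — approved.
Series C: a majority of 8484066 is 4242034; 4,242,034 required, 4,243,234 in favor — approved.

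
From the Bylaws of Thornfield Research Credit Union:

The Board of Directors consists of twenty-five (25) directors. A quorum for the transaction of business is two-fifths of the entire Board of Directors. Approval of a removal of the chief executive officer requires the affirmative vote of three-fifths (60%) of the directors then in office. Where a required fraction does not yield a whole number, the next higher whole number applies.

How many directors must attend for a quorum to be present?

2/5 of 25 = 10.

10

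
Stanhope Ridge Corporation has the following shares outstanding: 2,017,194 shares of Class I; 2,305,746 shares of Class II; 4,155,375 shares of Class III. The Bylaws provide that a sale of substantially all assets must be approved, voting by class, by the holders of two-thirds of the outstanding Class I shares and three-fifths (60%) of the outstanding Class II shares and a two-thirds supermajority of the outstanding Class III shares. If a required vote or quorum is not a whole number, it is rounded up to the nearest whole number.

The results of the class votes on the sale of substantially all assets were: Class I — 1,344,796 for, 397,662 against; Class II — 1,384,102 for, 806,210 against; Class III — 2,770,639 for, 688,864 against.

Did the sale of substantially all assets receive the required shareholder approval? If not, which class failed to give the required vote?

Approved — every class gave the required vote.

Class I: 2/3 of 2017194 = 1344796; 1,344,796 required, 1,344,796 in favor — approved.
Class II: 3/5 of 2305746 = 1383447.60, rounded up to 1383448; 1,383,448 required, 1,384,102 in favor — approved.
Class III: 2/3 of 4155375 = 2770250; 2,770,250 required, 2,770,639 in favor — approved.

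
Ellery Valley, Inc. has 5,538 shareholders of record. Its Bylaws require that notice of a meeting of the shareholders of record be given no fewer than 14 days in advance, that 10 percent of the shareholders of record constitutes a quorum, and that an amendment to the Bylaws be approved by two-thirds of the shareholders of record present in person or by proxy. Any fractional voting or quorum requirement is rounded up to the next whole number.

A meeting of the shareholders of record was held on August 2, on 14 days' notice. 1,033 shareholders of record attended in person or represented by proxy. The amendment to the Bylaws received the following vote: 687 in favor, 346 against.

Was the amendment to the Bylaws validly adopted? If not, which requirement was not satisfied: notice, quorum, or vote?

Notice: 14 days given; 14 required. Satisfied.
Quorum: 10% of 5,538 = 553.80, rounded up to 554; 1,033 present. Satisfied.
Vote: requires two-thirds of those present (1,033); 2/3 of 1033 = 688.67, rounded up to 689, so 689 needed; 687 in favor. Not satisfied.

Invalid — vote requirement not satisfied.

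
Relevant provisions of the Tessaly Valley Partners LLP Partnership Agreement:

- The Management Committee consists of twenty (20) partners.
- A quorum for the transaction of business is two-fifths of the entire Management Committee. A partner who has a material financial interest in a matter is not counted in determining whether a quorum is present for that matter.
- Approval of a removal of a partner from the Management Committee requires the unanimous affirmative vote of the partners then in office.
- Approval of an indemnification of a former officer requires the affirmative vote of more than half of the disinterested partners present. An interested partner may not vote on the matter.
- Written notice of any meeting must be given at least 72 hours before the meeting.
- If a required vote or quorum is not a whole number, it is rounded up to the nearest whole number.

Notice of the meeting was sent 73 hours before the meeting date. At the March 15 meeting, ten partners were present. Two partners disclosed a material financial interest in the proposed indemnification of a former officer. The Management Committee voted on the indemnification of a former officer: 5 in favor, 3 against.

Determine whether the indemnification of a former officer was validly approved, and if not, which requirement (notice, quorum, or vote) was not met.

Notice: 73 hours given; 72 required (73 ≥ 72). Satisfied.
Quorum: 10 present, but the 2 interested partners do not count, leaving 8. Quorum is 8. Satisfied.
Vote: the indemnification of a former officer requires a majority of the disinterested partners present (10 − 2 = 8). A majority of 8 is 5, so 5 affirmative votes are needed; 5 voted in favor. Satisfied.

Valid — all requirements satisfied.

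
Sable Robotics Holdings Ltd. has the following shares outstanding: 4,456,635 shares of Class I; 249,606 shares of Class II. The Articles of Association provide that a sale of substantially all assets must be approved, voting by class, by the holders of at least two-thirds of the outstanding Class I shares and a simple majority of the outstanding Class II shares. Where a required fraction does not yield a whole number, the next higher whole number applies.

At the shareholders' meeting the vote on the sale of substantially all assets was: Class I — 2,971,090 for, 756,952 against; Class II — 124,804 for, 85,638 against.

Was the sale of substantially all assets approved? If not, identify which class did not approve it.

Approved — every class gave the required vote.

Class I: 2/3 of 4456635 = 2971090; 2,971,090 required, 2,971,090 in favor — approved.
Class II: a majority of 249606 is 124804; 124,804 required, 124,804 in favor — approved.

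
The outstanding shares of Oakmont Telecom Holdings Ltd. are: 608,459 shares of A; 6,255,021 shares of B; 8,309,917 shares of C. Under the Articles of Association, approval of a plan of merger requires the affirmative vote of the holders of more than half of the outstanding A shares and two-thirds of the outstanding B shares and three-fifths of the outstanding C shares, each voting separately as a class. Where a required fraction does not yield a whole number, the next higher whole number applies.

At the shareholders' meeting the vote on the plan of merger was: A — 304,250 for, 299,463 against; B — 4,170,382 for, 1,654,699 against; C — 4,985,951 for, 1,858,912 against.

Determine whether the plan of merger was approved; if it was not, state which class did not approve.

Approved — every class gave the required vote.

A: a majority of 608459 is 304230; 304,230 required, 304,250 in favor — approved.
B: 2/3 of 6255021 = 4170014; 4,170,014 required, 4,170,382 in favor — approved.
C: 3/5 of 8309917 = 4985950.20, rounded up to 4985951; 4,985,951 required, 4,985,951 in favor — approved.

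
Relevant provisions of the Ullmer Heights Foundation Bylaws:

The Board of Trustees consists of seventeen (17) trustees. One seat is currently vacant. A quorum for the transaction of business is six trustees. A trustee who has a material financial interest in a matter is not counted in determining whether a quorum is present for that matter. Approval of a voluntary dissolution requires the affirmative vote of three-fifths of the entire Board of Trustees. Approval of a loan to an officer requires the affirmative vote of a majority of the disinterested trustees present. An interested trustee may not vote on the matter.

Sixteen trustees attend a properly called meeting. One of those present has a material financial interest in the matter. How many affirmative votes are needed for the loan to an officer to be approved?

The loan to an officer requires a majority of the disinterested trustees present (16 − 1 = 15).
A majority of 15 is 8.

8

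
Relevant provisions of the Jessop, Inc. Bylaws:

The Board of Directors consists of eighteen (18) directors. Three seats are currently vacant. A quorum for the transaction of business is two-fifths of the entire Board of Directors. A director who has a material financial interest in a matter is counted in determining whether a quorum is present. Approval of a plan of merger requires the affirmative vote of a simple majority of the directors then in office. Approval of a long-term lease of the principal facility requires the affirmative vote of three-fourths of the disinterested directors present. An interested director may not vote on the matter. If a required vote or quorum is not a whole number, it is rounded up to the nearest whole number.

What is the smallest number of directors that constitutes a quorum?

8

2/5 of 18 = 7.20, rounded up to 8.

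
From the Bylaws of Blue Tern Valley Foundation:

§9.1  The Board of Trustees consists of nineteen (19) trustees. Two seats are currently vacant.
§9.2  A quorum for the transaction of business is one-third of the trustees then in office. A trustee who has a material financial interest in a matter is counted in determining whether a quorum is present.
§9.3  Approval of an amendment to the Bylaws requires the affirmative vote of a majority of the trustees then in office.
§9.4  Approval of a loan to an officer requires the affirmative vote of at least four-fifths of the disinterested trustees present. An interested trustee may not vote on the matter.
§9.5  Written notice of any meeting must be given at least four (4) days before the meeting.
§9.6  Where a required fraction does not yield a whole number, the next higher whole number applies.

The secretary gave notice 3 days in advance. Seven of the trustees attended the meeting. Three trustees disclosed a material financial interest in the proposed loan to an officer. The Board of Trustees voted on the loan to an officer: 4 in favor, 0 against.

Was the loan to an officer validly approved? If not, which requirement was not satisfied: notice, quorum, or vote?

Notice: 3 days given; 4 required (3 < 4). Not satisfied.
Quorum: 7 present (interested trustees count toward quorum); quorum is 6. Satisfied.
Vote: the loan to an officer requires four-fifths of the disinterested trustees present (7 − 3 = 4). 4/5 of 4 = 3.20, rounded up to 4, so 4 affirmative votes are needed; 4 voted in favor. Satisfied.

Invalid — notice requirement not satisfied.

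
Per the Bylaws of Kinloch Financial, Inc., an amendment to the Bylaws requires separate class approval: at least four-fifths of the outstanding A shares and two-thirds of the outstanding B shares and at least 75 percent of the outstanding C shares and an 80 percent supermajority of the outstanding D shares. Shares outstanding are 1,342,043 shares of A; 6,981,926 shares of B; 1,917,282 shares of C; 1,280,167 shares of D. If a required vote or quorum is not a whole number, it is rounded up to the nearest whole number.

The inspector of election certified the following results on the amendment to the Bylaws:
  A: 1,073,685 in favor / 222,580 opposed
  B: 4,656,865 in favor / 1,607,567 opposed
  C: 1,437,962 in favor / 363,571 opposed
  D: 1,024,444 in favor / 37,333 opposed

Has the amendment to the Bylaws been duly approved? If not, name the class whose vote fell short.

A: 4/5 of 1342043 = 1073634.40, rounded up to 1073635; 1,073,635 required, 1,073,685 in favor — approved.
B: 2/3 of 6981926 = 4654617.33, rounded up to 4654618; 4,654,618 required, 4,656,865 in favor — approved.
C: 3/4 of 1917282 = 1437961.50, rounded up to 1437962; 1,437,962 required, 1,437,962 in favor — approved.
D: 4/5 of 1280167 = 1024133.60, rounded up to 1024134; 1,024,134 required, 1,024,444 in favor — approved.

Approved — every class gave the required vote.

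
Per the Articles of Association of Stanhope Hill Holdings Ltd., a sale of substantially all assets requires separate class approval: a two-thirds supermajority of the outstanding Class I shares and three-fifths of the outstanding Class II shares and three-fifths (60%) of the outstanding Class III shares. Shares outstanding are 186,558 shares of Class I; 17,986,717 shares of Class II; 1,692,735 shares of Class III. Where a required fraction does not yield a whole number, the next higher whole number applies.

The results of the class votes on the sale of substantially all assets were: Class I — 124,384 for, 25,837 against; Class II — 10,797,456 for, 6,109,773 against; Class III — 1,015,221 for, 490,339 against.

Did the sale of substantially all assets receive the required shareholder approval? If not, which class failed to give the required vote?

Class I: 2/3 of 186558 = 124372; 124,372 required, 124,384 in favor — approved.
Class II: 3/5 of 17986717 = 10792030.20, rounded up to 10792031; 10,792,031 required, 10,797,456 in favor — approved.
Class III: 3/5 of 1692735 = 1015641; 1,015,641 required, 1,015,221 in favor — not approved.

Not approved — the Class III shares did not give the required vote.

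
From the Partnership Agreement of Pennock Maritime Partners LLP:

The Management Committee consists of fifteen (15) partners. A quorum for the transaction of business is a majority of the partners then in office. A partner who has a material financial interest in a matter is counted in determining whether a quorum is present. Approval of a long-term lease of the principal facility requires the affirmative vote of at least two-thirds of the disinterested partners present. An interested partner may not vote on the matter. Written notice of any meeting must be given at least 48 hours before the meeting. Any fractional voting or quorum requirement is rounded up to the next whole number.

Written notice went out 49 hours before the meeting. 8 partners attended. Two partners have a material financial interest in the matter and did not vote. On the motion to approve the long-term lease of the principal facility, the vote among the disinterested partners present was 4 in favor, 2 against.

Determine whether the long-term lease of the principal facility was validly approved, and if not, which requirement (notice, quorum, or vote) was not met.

Notice: 49 hours given; 48 required (49 ≥ 48). Satisfied.
Quorum: 8 present (interested partners count toward quorum); quorum is 8. Satisfied.
Vote: the long-term lease of the principal facility requires two-thirds of the disinterested partners present (8 − 2 = 6). 2/3 of 6 = 4, so 4 affirmative votes are needed; 4 voted in favor. Satisfied.

Valid — all requirements satisfied.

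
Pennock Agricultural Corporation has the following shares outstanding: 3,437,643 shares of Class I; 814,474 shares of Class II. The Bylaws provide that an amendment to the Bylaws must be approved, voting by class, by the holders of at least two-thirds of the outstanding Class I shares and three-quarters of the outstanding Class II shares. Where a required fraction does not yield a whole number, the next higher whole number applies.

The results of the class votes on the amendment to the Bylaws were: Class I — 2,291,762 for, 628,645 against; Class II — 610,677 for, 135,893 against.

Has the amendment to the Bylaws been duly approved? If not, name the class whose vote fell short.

Not approved — the Class II shares did not give the required vote.

Class I: 2/3 of 3437643 = 2291762; 2,291,762 required, 2,291,762 in favor — approved.
Class II: 3/4 of 814474 = 610855.50, rounded up to 610856; 610,856 required, 610,677 in favor — not approved.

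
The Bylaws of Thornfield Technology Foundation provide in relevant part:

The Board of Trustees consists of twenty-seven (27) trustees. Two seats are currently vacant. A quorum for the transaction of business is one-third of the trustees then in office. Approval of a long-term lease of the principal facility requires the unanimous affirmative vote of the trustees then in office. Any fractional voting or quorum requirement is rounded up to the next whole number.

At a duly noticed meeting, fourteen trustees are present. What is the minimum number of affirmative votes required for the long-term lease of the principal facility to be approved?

25

The long-term lease of the principal facility requires the unanimous vote of the trustees then in office (25).
Unanimous means all 25.
(Only 14 can vote, so the long-term lease of the principal facility cannot pass at this meeting, but the required vote is still 25.)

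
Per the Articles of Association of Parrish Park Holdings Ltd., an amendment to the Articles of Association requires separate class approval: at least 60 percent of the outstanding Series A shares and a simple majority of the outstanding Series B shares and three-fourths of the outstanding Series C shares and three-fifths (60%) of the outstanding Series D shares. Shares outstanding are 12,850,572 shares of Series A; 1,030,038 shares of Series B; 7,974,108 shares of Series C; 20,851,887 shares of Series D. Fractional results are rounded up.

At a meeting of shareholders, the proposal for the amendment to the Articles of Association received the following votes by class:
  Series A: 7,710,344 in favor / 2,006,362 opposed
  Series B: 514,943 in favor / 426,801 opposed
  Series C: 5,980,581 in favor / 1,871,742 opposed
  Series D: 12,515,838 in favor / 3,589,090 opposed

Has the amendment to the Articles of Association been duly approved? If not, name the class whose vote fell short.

Series A: 3/5 of 12850572 = 7710343.20, rounded up to 7710344; 7,710,344 required, 7,710,344 in favor — approved.
Series B: a majority of 1030038 is 515020; 515,020 required, 514,943 in favor — not approved.
Series C: 3/4 of 7974108 = 5980581; 5,980,581 required, 5,980,581 in favor — approved.
Series D: 3/5 of 20851887 = 12511132.20, rounded up to 12511133; 12,511,133 required, 12,515,838 in favor — approved.

Not approved — the Series B shares did not give the required vote.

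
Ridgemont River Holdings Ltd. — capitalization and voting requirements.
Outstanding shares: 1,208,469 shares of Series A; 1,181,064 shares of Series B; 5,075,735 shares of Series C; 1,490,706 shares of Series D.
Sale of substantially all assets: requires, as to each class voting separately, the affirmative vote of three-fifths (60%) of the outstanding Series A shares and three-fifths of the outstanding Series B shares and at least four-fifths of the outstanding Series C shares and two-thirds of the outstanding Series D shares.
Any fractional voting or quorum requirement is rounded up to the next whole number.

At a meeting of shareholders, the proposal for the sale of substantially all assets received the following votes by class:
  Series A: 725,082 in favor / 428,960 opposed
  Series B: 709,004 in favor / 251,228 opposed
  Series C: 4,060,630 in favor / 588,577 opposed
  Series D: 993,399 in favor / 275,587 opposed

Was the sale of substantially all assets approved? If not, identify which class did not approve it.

Not approved — the Series D shares did not give the required vote.

Series A: 3/5 of 1208469 = 725081.40, rounded up to 725082; 725,082 required, 725,082 in favor — approved.
Series B: 3/5 of 1181064 = 708638.40, rounded up to 708639; 708,639 required, 709,004 in favor — approved.
Series C: 4/5 of 5075735 = 4060588; 4,060,588 required, 4,060,630 in favor — approved.
Series D: 2/3 of 1490706 = 993804; 993,804 required, 993,399 in favor — not approved.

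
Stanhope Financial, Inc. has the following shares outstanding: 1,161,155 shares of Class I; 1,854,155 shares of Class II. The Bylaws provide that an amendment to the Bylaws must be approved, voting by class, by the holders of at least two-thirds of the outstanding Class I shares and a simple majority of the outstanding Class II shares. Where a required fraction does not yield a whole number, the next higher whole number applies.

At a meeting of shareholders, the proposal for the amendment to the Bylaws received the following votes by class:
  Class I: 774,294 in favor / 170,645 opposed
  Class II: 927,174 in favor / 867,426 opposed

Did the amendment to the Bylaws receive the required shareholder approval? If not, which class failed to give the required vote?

Approved — every class gave the required vote.

Class I: 2/3 of 1161155 = 774103.33, rounded up to 774104; 774,104 required, 774,294 in favor — approved.
Class II: a majority of 1854155 is 927078; 927,078 required, 927,174 in favor — approved.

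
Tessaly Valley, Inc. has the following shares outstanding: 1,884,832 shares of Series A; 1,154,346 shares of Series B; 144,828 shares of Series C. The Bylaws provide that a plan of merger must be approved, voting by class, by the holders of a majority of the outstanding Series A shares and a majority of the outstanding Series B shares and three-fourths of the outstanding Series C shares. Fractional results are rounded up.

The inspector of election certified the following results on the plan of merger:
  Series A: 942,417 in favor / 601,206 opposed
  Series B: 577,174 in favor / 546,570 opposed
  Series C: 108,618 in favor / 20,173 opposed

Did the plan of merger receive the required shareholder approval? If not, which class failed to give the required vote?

Not approved — the Series C shares did not give the required vote.

Series A: a majority of 1884832 is 942417; 942,417 required, 942,417 in favor — approved.
Series B: a majority of 1154346 is 577174; 577,174 required, 577,174 in favor — approved.
Series C: 3/4 of 144828 = 108621; 108,621 required, 108,618 in favor — not approved.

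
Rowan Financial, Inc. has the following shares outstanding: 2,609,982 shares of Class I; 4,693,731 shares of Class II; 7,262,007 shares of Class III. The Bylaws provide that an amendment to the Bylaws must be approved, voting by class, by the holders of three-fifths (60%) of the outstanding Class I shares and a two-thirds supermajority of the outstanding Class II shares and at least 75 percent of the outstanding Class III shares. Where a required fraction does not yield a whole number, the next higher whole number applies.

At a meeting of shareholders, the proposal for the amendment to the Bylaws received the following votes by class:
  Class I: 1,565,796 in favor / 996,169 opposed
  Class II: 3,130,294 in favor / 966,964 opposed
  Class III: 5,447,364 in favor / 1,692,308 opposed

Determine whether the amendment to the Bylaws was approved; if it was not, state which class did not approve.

Class I: 3/5 of 2609982 = 1565989.20, rounded up to 1565990; 1,565,990 required, 1,565,796 in favor — not approved.
Class II: 2/3 of 4693731 = 3129154; 3,129,154 required, 3,130,294 in favor — approved.
Class III: 3/4 of 7262007 = 5446505.25, rounded up to 5446506; 5,446,506 required, 5,447,364 in favor — approved.

Not approved — the Class I shares did not give the required vote.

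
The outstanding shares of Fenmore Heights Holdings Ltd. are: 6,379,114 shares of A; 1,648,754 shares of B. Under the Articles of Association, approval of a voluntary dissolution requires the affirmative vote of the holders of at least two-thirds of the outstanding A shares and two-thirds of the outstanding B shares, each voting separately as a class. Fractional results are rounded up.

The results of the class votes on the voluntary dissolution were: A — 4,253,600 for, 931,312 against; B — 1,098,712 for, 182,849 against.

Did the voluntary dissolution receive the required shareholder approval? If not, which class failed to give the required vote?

Not approved — the B shares did not give the required vote.

A: 2/3 of 6379114 = 4252742.67, rounded up to 4252743; 4,252,743 required, 4,253,600 in favor — approved.
B: 2/3 of 1648754 = 1099169.33, rounded up to 1099170; 1,099,170 required, 1,098,712 in favor — not approved.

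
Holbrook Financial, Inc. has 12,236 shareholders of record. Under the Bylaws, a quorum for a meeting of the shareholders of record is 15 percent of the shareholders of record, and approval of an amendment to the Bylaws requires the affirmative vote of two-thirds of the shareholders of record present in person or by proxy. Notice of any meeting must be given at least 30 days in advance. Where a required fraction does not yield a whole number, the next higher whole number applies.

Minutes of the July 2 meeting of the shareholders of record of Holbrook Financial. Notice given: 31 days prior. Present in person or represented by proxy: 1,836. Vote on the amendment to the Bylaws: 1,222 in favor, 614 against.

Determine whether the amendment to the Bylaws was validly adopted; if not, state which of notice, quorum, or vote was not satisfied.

Notice: 31 days given; 30 required. Satisfied.
Quorum: 15% of 12,236 = 1,835.40, rounded up to 1,836; 1,836 present. Satisfied.
Vote: requires two-thirds of those present (1,836); 2/3 of 1836 = 1224, so 1,224 needed; 1,222 in favor. Not satisfied.

Invalid — vote requirement not satisfied.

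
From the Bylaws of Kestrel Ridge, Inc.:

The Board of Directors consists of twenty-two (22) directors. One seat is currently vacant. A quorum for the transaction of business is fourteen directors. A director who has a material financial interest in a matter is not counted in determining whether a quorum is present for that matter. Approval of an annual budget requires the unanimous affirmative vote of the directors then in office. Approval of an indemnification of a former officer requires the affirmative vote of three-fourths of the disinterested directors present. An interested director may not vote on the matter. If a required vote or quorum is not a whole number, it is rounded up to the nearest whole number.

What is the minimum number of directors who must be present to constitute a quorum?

The quorum is fixed at 14.

14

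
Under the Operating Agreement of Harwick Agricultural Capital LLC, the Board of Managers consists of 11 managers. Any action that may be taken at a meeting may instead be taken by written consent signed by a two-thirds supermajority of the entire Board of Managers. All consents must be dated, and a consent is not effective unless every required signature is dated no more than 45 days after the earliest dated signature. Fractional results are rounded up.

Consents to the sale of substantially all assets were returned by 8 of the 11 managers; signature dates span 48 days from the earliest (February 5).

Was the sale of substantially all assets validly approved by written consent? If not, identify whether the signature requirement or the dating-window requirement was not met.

Signatures required: a two-thirds supermajority of 11 — 2/3 of 11 = 7.33, rounded up to 8, so 8 needed; 8 signed. Sufficient.
Dating window: the latest signature is 48 days after the earliest; the limit is 45 days. Outside the window.

Not effective — dating-window requirement not satisfied.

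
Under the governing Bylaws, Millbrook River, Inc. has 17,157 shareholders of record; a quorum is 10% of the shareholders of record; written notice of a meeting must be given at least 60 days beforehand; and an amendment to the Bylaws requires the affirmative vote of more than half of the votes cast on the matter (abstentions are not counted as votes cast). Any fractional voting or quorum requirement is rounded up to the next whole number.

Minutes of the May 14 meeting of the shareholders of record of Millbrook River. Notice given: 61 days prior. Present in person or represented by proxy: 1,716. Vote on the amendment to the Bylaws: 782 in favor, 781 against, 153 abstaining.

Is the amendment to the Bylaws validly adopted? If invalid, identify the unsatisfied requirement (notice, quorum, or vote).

Notice: 61 days given; 60 required. Satisfied.
Quorum: 10% of 17,157 = 1,715.70, rounded up to 1,716; 1,716 present. Satisfied.
Vote: requires a majority of the votes cast (1,716 − 153 abstaining = 1,563); a majority of 1563 is 782, so 782 needed; 782 in favor. Satisfied.

Valid — all requirements satisfied.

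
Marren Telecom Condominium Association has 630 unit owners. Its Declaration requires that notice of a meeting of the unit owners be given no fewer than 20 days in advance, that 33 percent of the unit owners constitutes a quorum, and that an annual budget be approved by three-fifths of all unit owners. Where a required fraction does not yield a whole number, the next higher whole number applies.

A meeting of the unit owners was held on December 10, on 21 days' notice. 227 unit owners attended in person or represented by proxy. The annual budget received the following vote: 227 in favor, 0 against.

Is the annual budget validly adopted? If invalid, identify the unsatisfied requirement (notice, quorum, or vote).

Notice: 21 days given; 20 required. Satisfied.
Quorum: 33% of 630 = 207.90, rounded up to 208; 227 present. Satisfied.
Vote: requires three-fifths of all unit owners (630); 3/5 of 630 = 378, so 378 needed; 227 in favor. Not satisfied.

Invalid — vote requirement not satisfied.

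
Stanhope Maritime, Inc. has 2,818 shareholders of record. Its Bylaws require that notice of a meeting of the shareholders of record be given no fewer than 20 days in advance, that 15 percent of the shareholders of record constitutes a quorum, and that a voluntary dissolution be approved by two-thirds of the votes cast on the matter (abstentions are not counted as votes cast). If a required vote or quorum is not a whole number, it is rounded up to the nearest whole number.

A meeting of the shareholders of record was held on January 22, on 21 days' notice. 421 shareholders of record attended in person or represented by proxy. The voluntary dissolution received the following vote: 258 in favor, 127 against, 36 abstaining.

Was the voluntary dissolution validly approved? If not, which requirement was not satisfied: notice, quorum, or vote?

Notice: 21 days given; 20 required. Satisfied.
Quorum: 15% of 2,818 = 422.70, rounded up to 423; 421 present. Not satisfied.
Vote: requires two-thirds of the votes cast (421 − 36 abstaining = 385); 2/3 of 385 = 256.67, rounded up to 257, so 257 needed; 258 in favor. Satisfied.

Invalid — quorum requirement not satisfied.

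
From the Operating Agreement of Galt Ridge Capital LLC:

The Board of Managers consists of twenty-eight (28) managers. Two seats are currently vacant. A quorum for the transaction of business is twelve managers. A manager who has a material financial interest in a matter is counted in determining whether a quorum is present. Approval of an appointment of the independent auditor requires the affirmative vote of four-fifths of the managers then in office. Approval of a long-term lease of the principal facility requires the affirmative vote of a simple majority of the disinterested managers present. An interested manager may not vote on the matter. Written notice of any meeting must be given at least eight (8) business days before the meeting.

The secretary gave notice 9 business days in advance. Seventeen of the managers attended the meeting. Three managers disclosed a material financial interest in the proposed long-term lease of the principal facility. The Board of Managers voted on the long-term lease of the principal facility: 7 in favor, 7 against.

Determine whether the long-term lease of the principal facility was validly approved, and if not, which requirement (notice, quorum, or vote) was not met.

Notice: 9 business days given; 8 required (9 ≥ 8). Satisfied.
Quorum: 17 present (interested managers count toward quorum); quorum is 12. Satisfied.
Vote: the long-term lease of the principal facility requires a majority of the disinterested managers present (17 − 3 = 14). A majority of 14 is 8, so 8 affirmative votes are needed; 7 voted in favor. Not satisfied.

Invalid — vote requirement not satisfied.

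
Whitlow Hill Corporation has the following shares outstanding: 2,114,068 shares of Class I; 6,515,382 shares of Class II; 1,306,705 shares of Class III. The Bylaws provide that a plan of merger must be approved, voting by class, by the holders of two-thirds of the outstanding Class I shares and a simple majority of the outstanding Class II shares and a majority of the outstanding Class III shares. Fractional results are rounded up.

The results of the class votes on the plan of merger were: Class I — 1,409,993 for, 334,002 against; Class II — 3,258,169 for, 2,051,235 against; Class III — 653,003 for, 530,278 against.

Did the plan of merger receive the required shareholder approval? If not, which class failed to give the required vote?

Not approved — the Class III shares did not give the required vote.

Class I: 2/3 of 2114068 = 1409378.67, rounded up to 1409379; 1,409,379 required, 1,409,993 in favor — approved.
Class II: a majority of 6515382 is 3257692; 3,257,692 required, 3,258,169 in favor — approved.
Class III: a majority of 1306705 is 653353; 653,353 required, 653,003 in favor — not approved.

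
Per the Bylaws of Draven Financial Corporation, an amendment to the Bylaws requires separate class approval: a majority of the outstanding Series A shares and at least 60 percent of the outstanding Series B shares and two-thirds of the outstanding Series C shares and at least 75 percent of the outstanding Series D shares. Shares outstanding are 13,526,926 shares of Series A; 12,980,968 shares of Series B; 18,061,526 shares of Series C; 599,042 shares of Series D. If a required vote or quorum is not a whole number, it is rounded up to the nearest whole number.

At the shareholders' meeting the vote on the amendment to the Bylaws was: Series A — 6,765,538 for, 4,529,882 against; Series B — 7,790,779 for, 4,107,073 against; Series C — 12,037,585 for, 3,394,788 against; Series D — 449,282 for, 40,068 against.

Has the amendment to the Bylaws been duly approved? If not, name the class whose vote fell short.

Series A: a majority of 13526926 is 6763464; 6,763,464 required, 6,765,538 in favor — approved.
Series B: 3/5 of 12980968 = 7788580.80, rounded up to 7788581; 7,788,581 required, 7,790,779 in favor — approved.
Series C: 2/3 of 18061526 = 12041017.33, rounded up to 12041018; 12,041,018 required, 12,037,585 in favor — not approved.
Series D: 3/4 of 599042 = 449281.50, rounded up to 449282; 449,282 required, 449,282 in favor — approved.

Not approved — the Series C shares did not give the required vote.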